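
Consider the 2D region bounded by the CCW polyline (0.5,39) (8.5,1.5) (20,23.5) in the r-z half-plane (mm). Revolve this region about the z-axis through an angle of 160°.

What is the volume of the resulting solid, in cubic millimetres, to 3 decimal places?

Volume = 8196.183 mm³

Profile (r,z), 3 vertices: (0.5,39) (8.5,1.5) (20,23.5)
edge 0: (0.5,39)→(8.5,1.5)  cross = 0.5·1.5 − 8.5·39 = -330.7500; (r_i+r_j)·cross = 9·-330.7500 = -2976.7500
edge 1: (8.5,1.5)→(20,23.5)  cross = 8.5·23.5 − 20·1.5 = 169.7500; (r_i+r_j)·cross = 28.5·169.7500 = 4837.8750
edge 2: (20,23.5)→(0.5,39)  cross = 20·39 − 0.5·23.5 = 768.2500; (r_i+r_j)·cross = 20.5·768.2500 = 15749.1250
Σcross = 607.2500 → A = |Σcross|/2 = 303.6250 mm²
Σ(r_i+r_j)·cross = 17610.2500 → first moment M = |Σ|/6 = 2935.0417
R_c = M/A = 2935.0417/303.6250 = 9.6667 mm
θ = 160° = 2.792527 rad
V = θ·R_c·A = 2.792527·9.6667·303.6250 = 8196.183 mm³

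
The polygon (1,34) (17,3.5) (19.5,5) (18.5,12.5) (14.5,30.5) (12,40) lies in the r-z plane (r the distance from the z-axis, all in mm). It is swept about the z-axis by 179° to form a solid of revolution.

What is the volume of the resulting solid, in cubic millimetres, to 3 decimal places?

Volume = 9951.360 mm³

Profile (r,z), 6 vertices: (1,34) (17,3.5) (19.5,5) (18.5,12.5) (14.5,30.5) (12,40)
edge 0: (1,34)→(17,3.5)  cross = 1·3.5 − 17·34 = -574.5000; (r_i+r_j)·cross = 18·-574.5000 = -10341.0000
edge 1: (17,3.5)→(19.5,5)  cross = 17·5 − 19.5·3.5 = 16.7500; (r_i+r_j)·cross = 36.5·16.7500 = 611.3750
edge 2: (19.5,5)→(18.5,12.5)  cross = 19.5·12.5 − 18.5·5 = 151.2500; (r_i+r_j)·cross = 38·151.2500 = 5747.5000
edge 3: (18.5,12.5)→(14.5,30.5)  cross = 18.5·30.5 − 14.5·12.5 = 383.0000; (r_i+r_j)·cross = 33·383.0000 = 12639.0000
edge 4: (14.5,30.5)→(12,40)  cross = 14.5·40 − 12·30.5 = 214.0000; (r_i+r_j)·cross = 26.5·214.0000 = 5671.0000
edge 5: (12,40)→(1,34)  cross = 12·34 − 1·40 = 368.0000; (r_i+r_j)·cross = 13·368.0000 = 4784.0000
Σcross = 558.5000 → A = |Σcross|/2 = 279.2500 mm²
Σ(r_i+r_j)·cross = 19111.8750 → first moment M = |Σ|/6 = 3185.3125
R_c = M/A = 3185.3125/279.2500 = 11.4067 mm
θ = 179° = 3.124139 rad
V = θ·R_c·A = 3.124139·11.4067·279.2500 = 9951.360 mm³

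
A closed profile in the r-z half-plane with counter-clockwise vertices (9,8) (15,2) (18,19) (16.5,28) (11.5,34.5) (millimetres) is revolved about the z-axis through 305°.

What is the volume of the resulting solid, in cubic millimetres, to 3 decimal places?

Volume = 13117.386 mm³

Profile (r,z), 5 vertices: (9,8) (15,2) (18,19) (16.5,28) (11.5,34.5)
edge 0: (9,8)→(15,2)  cross = 9·2 − 15·8 = -102.0000; (r_i+r_j)·cross = 24·-102.0000 = -2448.0000
edge 1: (15,2)→(18,19)  cross = 15·19 − 18·2 = 249.0000; (r_i+r_j)·cross = 33·249.0000 = 8217.0000
edge 2: (18,19)→(16.5,28)  cross = 18·28 − 16.5·19 = 190.5000; (r_i+r_j)·cross = 34.5·190.5000 = 6572.2500
edge 3: (16.5,28)→(11.5,34.5)  cross = 16.5·34.5 − 11.5·28 = 247.2500; (r_i+r_j)·cross = 28·247.2500 = 6923.0000
edge 4: (11.5,34.5)→(9,8)  cross = 11.5·8 − 9·34.5 = -218.5000; (r_i+r_j)·cross = 20.5·-218.5000 = -4479.2500
Σcross = 366.2500 → A = |Σcross|/2 = 183.1250 mm²
Σ(r_i+r_j)·cross = 14785.0000 → first moment M = |Σ|/6 = 2464.1667
R_c = M/A = 2464.1667/183.1250 = 13.4562 mm
θ = 305° = 5.323254 rad
V = θ·R_c·A = 5.323254·13.4562·183.1250 = 13117.386 mm³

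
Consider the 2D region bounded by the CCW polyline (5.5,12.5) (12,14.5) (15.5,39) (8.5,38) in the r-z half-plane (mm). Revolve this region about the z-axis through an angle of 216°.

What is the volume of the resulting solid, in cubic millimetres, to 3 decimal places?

Volume = 6409.791 mm³

Profile (r,z), 4 vertices: (5.5,12.5) (12,14.5) (15.5,39) (8.5,38)
edge 0: (5.5,12.5)→(12,14.5)  cross = 5.5·14.5 − 12·12.5 = -70.2500; (r_i+r_j)·cross = 17.5·-70.2500 = -1229.3750
edge 1: (12,14.5)→(15.5,39)  cross = 12·39 − 15.5·14.5 = 243.2500; (r_i+r_j)·cross = 27.5·243.2500 = 6689.3750
edge 2: (15.5,39)→(8.5,38)  cross = 15.5·38 − 8.5·39 = 257.5000; (r_i+r_j)·cross = 24·257.5000 = 6180.0000
edge 3: (8.5,38)→(5.5,12.5)  cross = 8.5·12.5 − 5.5·38 = -102.7500; (r_i+r_j)·cross = 14·-102.7500 = -1438.5000
Σcross = 327.7500 → A = |Σcross|/2 = 163.8750 mm²
Σ(r_i+r_j)·cross = 10201.5000 → first moment M = |Σ|/6 = 1700.2500
R_c = M/A = 1700.2500/163.8750 = 10.3753 mm
θ = 216° = 3.769911 rad
V = θ·R_c·A = 3.769911·10.3753·163.8750 = 6409.791 mm³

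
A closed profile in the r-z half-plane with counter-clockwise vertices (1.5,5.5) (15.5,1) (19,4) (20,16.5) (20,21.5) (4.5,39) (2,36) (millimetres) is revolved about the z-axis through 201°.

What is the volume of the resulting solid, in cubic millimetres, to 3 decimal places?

Volume = 17716.769 mm³

Profile (r,z), 7 vertices: (1.5,5.5) (15.5,1) (19,4) (20,16.5) (20,21.5) (4.5,39) (2,36)
edge 0: (1.5,5.5)→(15.5,1)  cross = 1.5·1 − 15.5·5.5 = -83.7500; (r_i+r_j)·cross = 17·-83.7500 = -1423.7500
edge 1: (15.5,1)→(19,4)  cross = 15.5·4 − 19·1 = 43.0000; (r_i+r_j)·cross = 34.5·43.0000 = 1483.5000
edge 2: (19,4)→(20,16.5)  cross = 19·16.5 − 20·4 = 233.5000; (r_i+r_j)·cross = 39·233.5000 = 9106.5000
edge 3: (20,16.5)→(20,21.5)  cross = 20·21.5 − 20·16.5 = 100.0000; (r_i+r_j)·cross = 40·100.0000 = 4000.0000
edge 4: (20,21.5)→(4.5,39)  cross = 20·39 − 4.5·21.5 = 683.2500; (r_i+r_j)·cross = 24.5·683.2500 = 16739.6250
edge 5: (4.5,39)→(2,36)  cross = 4.5·36 − 2·39 = 84.0000; (r_i+r_j)·cross = 6.5·84.0000 = 546.0000
edge 6: (2,36)→(1.5,5.5)  cross = 2·5.5 − 1.5·36 = -43.0000; (r_i+r_j)·cross = 3.5·-43.0000 = -150.5000
Σcross = 1017.0000 → A = |Σcross|/2 = 508.5000 mm²
Σ(r_i+r_j)·cross = 30301.3750 → first moment M = |Σ|/6 = 5050.2292
R_c = M/A = 5050.2292/508.5000 = 9.9316 mm
θ = 201° = 3.508112 rad
V = θ·R_c·A = 3.508112·9.9316·508.5000 = 17716.769 mm³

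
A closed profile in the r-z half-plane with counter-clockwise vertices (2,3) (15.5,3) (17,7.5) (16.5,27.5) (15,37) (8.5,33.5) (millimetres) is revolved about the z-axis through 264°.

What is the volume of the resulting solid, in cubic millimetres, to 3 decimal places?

Volume = 17775.428 mm³

Profile (r,z), 6 vertices: (2,3) (15.5,3) (17,7.5) (16.5,27.5) (15,37) (8.5,33.5)
edge 0: (2,3)→(15.5,3)  cross = 2·3 − 15.5·3 = -40.5000; (r_i+r_j)·cross = 17.5·-40.5000 = -708.7500
edge 1: (15.5,3)→(17,7.5)  cross = 15.5·7.5 − 17·3 = 65.2500; (r_i+r_j)·cross = 32.5·65.2500 = 2120.6250
edge 2: (17,7.5)→(16.5,27.5)  cross = 17·27.5 − 16.5·7.5 = 343.7500; (r_i+r_j)·cross = 33.5·343.7500 = 11515.6250
edge 3: (16.5,27.5)→(15,37)  cross = 16.5·37 − 15·27.5 = 198.0000; (r_i+r_j)·cross = 31.5·198.0000 = 6237.0000
edge 4: (15,37)→(8.5,33.5)  cross = 15·33.5 − 8.5·37 = 188.0000; (r_i+r_j)·cross = 23.5·188.0000 = 4418.0000
edge 5: (8.5,33.5)→(2,3)  cross = 8.5·3 − 2·33.5 = -41.5000; (r_i+r_j)·cross = 10.5·-41.5000 = -435.7500
Σcross = 713.0000 → A = |Σcross|/2 = 356.5000 mm²
Σ(r_i+r_j)·cross = 23146.7500 → first moment M = |Σ|/6 = 3857.7917
R_c = M/A = 3857.7917/356.5000 = 10.8213 mm
θ = 264° = 4.607669 rad
V = θ·R_c·A = 4.607669·10.8213·356.5000 = 17775.428 mm³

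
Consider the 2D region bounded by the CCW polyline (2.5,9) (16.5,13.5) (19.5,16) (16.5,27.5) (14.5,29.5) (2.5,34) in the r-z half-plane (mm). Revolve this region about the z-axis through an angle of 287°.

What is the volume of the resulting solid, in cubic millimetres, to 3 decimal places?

Profile (r,z), 6 vertices: (2.5,9) (16.5,13.5) (19.5,16) (16.5,27.5) (14.5,29.5) (2.5,34)
edge 0: (2.5,9)→(16.5,13.5)  cross = 2.5·13.5 − 16.5·9 = -114.7500; (r_i+r_j)·cross = 19·-114.7500 = -2180.2500
edge 1: (16.5,13.5)→(19.5,16)  cross = 16.5·16 − 19.5·13.5 = 0.7500; (r_i+r_j)·cross = 36·0.7500 = 27.0000
edge 2: (19.5,16)→(16.5,27.5)  cross = 19.5·27.5 − 16.5·16 = 272.2500; (r_i+r_j)·cross = 36·272.2500 = 9801.0000
edge 3: (16.5,27.5)→(14.5,29.5)  cross = 16.5·29.5 − 14.5·27.5 = 88.0000; (r_i+r_j)·cross = 31·88.0000 = 2728.0000
edge 4: (14.5,29.5)→(2.5,34)  cross = 14.5·34 − 2.5·29.5 = 419.2500; (r_i+r_j)·cross = 17·419.2500 = 7127.2500
edge 5: (2.5,34)→(2.5,9)  cross = 2.5·9 − 2.5·34 = -62.5000; (r_i+r_j)·cross = 5·-62.5000 = -312.5000
Σcross = 603.0000 → A = |Σcross|/2 = 301.5000 mm²
Σ(r_i+r_j)·cross = 17190.5000 → first moment M = |Σ|/6 = 2865.0833
R_c = M/A = 2865.0833/301.5000 = 9.5028 mm
θ = 287° = 5.009095 rad
V = θ·R_c·A = 5.009095·9.5028·301.5000 = 14351.474 mm³

Volume = 14351.474 mm³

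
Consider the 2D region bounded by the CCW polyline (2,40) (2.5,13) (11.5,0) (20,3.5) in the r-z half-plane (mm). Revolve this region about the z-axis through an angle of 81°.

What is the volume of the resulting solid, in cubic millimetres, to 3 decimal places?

Profile (r,z), 4 vertices: (2,40) (2.5,13) (11.5,0) (20,3.5)
edge 0: (2,40)→(2.5,13)  cross = 2·13 − 2.5·40 = -74.0000; (r_i+r_j)·cross = 4.5·-74.0000 = -333.0000
edge 1: (2.5,13)→(11.5,0)  cross = 2.5·0 − 11.5·13 = -149.5000; (r_i+r_j)·cross = 14·-149.5000 = -2093.0000
edge 2: (11.5,0)→(20,3.5)  cross = 11.5·3.5 − 20·0 = 40.2500; (r_i+r_j)·cross = 31.5·40.2500 = 1267.8750
edge 3: (20,3.5)→(2,40)  cross = 20·40 − 2·3.5 = 793.0000; (r_i+r_j)·cross = 22·793.0000 = 17446.0000
Σcross = 609.7500 → A = |Σcross|/2 = 304.8750 mm²
Σ(r_i+r_j)·cross = 16287.8750 → first moment M = |Σ|/6 = 2714.6458
R_c = M/A = 2714.6458/304.8750 = 8.9041 mm
θ = 81° = 1.413717 rad
V = θ·R_c·A = 1.413717·8.9041·304.8750 = 3837.740 mm³

Volume = 3837.740 mm³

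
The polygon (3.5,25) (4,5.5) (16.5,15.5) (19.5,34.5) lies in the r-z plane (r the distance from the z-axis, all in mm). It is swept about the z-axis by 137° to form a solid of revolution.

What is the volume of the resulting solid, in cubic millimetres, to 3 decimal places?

Profile (r,z), 4 vertices: (3.5,25) (4,5.5) (16.5,15.5) (19.5,34.5)
edge 0: (3.5,25)→(4,5.5)  cross = 3.5·5.5 − 4·25 = -80.7500; (r_i+r_j)·cross = 7.5·-80.7500 = -605.6250
edge 1: (4,5.5)→(16.5,15.5)  cross = 4·15.5 − 16.5·5.5 = -28.7500; (r_i+r_j)·cross = 20.5·-28.7500 = -589.3750
edge 2: (16.5,15.5)→(19.5,34.5)  cross = 16.5·34.5 − 19.5·15.5 = 267.0000; (r_i+r_j)·cross = 36·267.0000 = 9612.0000
edge 3: (19.5,34.5)→(3.5,25)  cross = 19.5·25 − 3.5·34.5 = 366.7500; (r_i+r_j)·cross = 23·366.7500 = 8435.2500
Σcross = 524.2500 → A = |Σcross|/2 = 262.1250 mm²
Σ(r_i+r_j)·cross = 16852.2500 → first moment M = |Σ|/6 = 2808.7083
R_c = M/A = 2808.7083/262.1250 = 10.7151 mm
θ = 137° = 2.391101 rad
V = θ·R_c·A = 2.391101·10.7151·262.1250 = 6715.906 mm³

Volume = 6715.906 mm³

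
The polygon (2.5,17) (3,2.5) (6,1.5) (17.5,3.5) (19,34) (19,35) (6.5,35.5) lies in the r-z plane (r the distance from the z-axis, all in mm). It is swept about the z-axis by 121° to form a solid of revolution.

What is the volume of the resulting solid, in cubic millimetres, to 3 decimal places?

Profile (r,z), 7 vertices: (2.5,17) (3,2.5) (6,1.5) (17.5,3.5) (19,34) (19,35) (6.5,35.5)
edge 0: (2.5,17)→(3,2.5)  cross = 2.5·2.5 − 3·17 = -44.7500; (r_i+r_j)·cross = 5.5·-44.7500 = -246.1250
edge 1: (3,2.5)→(6,1.5)  cross = 3·1.5 − 6·2.5 = -10.5000; (r_i+r_j)·cross = 9·-10.5000 = -94.5000
edge 2: (6,1.5)→(17.5,3.5)  cross = 6·3.5 − 17.5·1.5 = -5.2500; (r_i+r_j)·cross = 23.5·-5.2500 = -123.3750
edge 3: (17.5,3.5)→(19,34)  cross = 17.5·34 − 19·3.5 = 528.5000; (r_i+r_j)·cross = 36.5·528.5000 = 19290.2500
edge 4: (19,34)→(19,35)  cross = 19·35 − 19·34 = 19.0000; (r_i+r_j)·cross = 38·19.0000 = 722.0000
edge 5: (19,35)→(6.5,35.5)  cross = 19·35.5 − 6.5·35 = 447.0000; (r_i+r_j)·cross = 25.5·447.0000 = 11398.5000
edge 6: (6.5,35.5)→(2.5,17)  cross = 6.5·17 − 2.5·35.5 = 21.7500; (r_i+r_j)·cross = 9·21.7500 = 195.7500
Σcross = 955.7500 → A = |Σcross|/2 = 477.8750 mm²
Σ(r_i+r_j)·cross = 31142.5000 → first moment M = |Σ|/6 = 5190.4167
R_c = M/A = 5190.4167/477.8750 = 10.8615 mm
θ = 121° = 2.111848 rad
V = θ·R_c·A = 2.111848·10.8615·477.8750 = 10961.373 mm³

Volume = 10961.373 mm³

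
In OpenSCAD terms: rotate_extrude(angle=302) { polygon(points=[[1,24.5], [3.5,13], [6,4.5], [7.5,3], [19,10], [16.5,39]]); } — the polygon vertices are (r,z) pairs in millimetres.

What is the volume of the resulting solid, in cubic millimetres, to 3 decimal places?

Profile (r,z), 6 vertices: (1,24.5) (3.5,13) (6,4.5) (7.5,3) (19,10) (16.5,39)
edge 0: (1,24.5)→(3.5,13)  cross = 1·13 − 3.5·24.5 = -72.7500; (r_i+r_j)·cross = 4.5·-72.7500 = -327.3750
edge 1: (3.5,13)→(6,4.5)  cross = 3.5·4.5 − 6·13 = -62.2500; (r_i+r_j)·cross = 9.5·-62.2500 = -591.3750
edge 2: (6,4.5)→(7.5,3)  cross = 6·3 − 7.5·4.5 = -15.7500; (r_i+r_j)·cross = 13.5·-15.7500 = -212.6250
edge 3: (7.5,3)→(19,10)  cross = 7.5·10 − 19·3 = 18.0000; (r_i+r_j)·cross = 26.5·18.0000 = 477.0000
edge 4: (19,10)→(16.5,39)  cross = 19·39 − 16.5·10 = 576.0000; (r_i+r_j)·cross = 35.5·576.0000 = 20448.0000
edge 5: (16.5,39)→(1,24.5)  cross = 16.5·24.5 − 1·39 = 365.2500; (r_i+r_j)·cross = 17.5·365.2500 = 6391.8750
Σcross = 808.5000 → A = |Σcross|/2 = 404.2500 mm²
Σ(r_i+r_j)·cross = 26185.5000 → first moment M = |Σ|/6 = 4364.2500
R_c = M/A = 4364.2500/404.2500 = 10.7959 mm
θ = 302° = 5.270894 rad
V = θ·R_c·A = 5.270894·10.7959·404.2500 = 23003.501 mm³

Volume = 23003.501 mm³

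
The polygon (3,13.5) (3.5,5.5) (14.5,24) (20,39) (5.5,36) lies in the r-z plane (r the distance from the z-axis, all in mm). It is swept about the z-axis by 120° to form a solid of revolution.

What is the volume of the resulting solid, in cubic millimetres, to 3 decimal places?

Volume = 5385.999 mm³

Profile (r,z), 5 vertices: (3,13.5) (3.5,5.5) (14.5,24) (20,39) (5.5,36)
edge 0: (3,13.5)→(3.5,5.5)  cross = 3·5.5 − 3.5·13.5 = -30.7500; (r_i+r_j)·cross = 6.5·-30.7500 = -199.8750
edge 1: (3.5,5.5)→(14.5,24)  cross = 3.5·24 − 14.5·5.5 = 4.2500; (r_i+r_j)·cross = 18·4.2500 = 76.5000
edge 2: (14.5,24)→(20,39)  cross = 14.5·39 − 20·24 = 85.5000; (r_i+r_j)·cross = 34.5·85.5000 = 2949.7500
edge 3: (20,39)→(5.5,36)  cross = 20·36 − 5.5·39 = 505.5000; (r_i+r_j)·cross = 25.5·505.5000 = 12890.2500
edge 4: (5.5,36)→(3,13.5)  cross = 5.5·13.5 − 3·36 = -33.7500; (r_i+r_j)·cross = 8.5·-33.7500 = -286.8750
Σcross = 530.7500 → A = |Σcross|/2 = 265.3750 mm²
Σ(r_i+r_j)·cross = 15429.7500 → first moment M = |Σ|/6 = 2571.6250
R_c = M/A = 2571.6250/265.3750 = 9.6905 mm
θ = 120° = 2.094395 rad
V = θ·R_c·A = 2.094395·9.6905·265.3750 = 5385.999 mm³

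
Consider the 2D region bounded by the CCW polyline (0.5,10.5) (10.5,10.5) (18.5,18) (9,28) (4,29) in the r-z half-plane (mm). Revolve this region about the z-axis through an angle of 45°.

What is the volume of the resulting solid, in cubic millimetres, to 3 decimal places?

Volume = 1380.141 mm³

Profile (r,z), 5 vertices: (0.5,10.5) (10.5,10.5) (18.5,18) (9,28) (4,29)
edge 0: (0.5,10.5)→(10.5,10.5)  cross = 0.5·10.5 − 10.5·10.5 = -105.0000; (r_i+r_j)·cross = 11·-105.0000 = -1155.0000
edge 1: (10.5,10.5)→(18.5,18)  cross = 10.5·18 − 18.5·10.5 = -5.2500; (r_i+r_j)·cross = 29·-5.2500 = -152.2500
edge 2: (18.5,18)→(9,28)  cross = 18.5·28 − 9·18 = 356.0000; (r_i+r_j)·cross = 27.5·356.0000 = 9790.0000
edge 3: (9,28)→(4,29)  cross = 9·29 − 4·28 = 149.0000; (r_i+r_j)·cross = 13·149.0000 = 1937.0000
edge 4: (4,29)→(0.5,10.5)  cross = 4·10.5 − 0.5·29 = 27.5000; (r_i+r_j)·cross = 4.5·27.5000 = 123.7500
Σcross = 422.2500 → A = |Σcross|/2 = 211.1250 mm²
Σ(r_i+r_j)·cross = 10543.5000 → first moment M = |Σ|/6 = 1757.2500
R_c = M/A = 1757.2500/211.1250 = 8.3233 mm
θ = 45° = 0.785398 rad
V = θ·R_c·A = 0.785398·8.3233·211.1250 = 1380.141 mm³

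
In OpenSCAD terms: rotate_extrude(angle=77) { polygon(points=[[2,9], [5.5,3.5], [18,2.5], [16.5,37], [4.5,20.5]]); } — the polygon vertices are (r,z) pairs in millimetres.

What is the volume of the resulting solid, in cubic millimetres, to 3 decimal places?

Volume = 5304.219 mm³

Profile (r,z), 5 vertices: (2,9) (5.5,3.5) (18,2.5) (16.5,37) (4.5,20.5)
edge 0: (2,9)→(5.5,3.5)  cross = 2·3.5 − 5.5·9 = -42.5000; (r_i+r_j)·cross = 7.5·-42.5000 = -318.7500
edge 1: (5.5,3.5)→(18,2.5)  cross = 5.5·2.5 − 18·3.5 = -49.2500; (r_i+r_j)·cross = 23.5·-49.2500 = -1157.3750
edge 2: (18,2.5)→(16.5,37)  cross = 18·37 − 16.5·2.5 = 624.7500; (r_i+r_j)·cross = 34.5·624.7500 = 21553.8750
edge 3: (16.5,37)→(4.5,20.5)  cross = 16.5·20.5 − 4.5·37 = 171.7500; (r_i+r_j)·cross = 21·171.7500 = 3606.7500
edge 4: (4.5,20.5)→(2,9)  cross = 4.5·9 − 2·20.5 = -0.5000; (r_i+r_j)·cross = 6.5·-0.5000 = -3.2500
Σcross = 704.2500 → A = |Σcross|/2 = 352.1250 mm²
Σ(r_i+r_j)·cross = 23681.2500 → first moment M = |Σ|/6 = 3946.8750
R_c = M/A = 3946.8750/352.1250 = 11.2087 mm
θ = 77° = 1.343904 rad
V = θ·R_c·A = 1.343904·11.2087·352.1250 = 5304.219 mm³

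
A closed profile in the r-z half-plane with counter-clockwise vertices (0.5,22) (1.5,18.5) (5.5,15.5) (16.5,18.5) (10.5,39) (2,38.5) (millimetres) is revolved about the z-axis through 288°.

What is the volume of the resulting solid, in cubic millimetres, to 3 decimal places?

Volume = 10291.648 mm³

Profile (r,z), 6 vertices: (0.5,22) (1.5,18.5) (5.5,15.5) (16.5,18.5) (10.5,39) (2,38.5)
edge 0: (0.5,22)→(1.5,18.5)  cross = 0.5·18.5 − 1.5·22 = -23.7500; (r_i+r_j)·cross = 2·-23.7500 = -47.5000
edge 1: (1.5,18.5)→(5.5,15.5)  cross = 1.5·15.5 − 5.5·18.5 = -78.5000; (r_i+r_j)·cross = 7·-78.5000 = -549.5000
edge 2: (5.5,15.5)→(16.5,18.5)  cross = 5.5·18.5 − 16.5·15.5 = -154.0000; (r_i+r_j)·cross = 22·-154.0000 = -3388.0000
edge 3: (16.5,18.5)→(10.5,39)  cross = 16.5·39 − 10.5·18.5 = 449.2500; (r_i+r_j)·cross = 27·449.2500 = 12129.7500
edge 4: (10.5,39)→(2,38.5)  cross = 10.5·38.5 − 2·39 = 326.2500; (r_i+r_j)·cross = 12.5·326.2500 = 4078.1250
edge 5: (2,38.5)→(0.5,22)  cross = 2·22 − 0.5·38.5 = 24.7500; (r_i+r_j)·cross = 2.5·24.7500 = 61.8750
Σcross = 544.0000 → A = |Σcross|/2 = 272.0000 mm²
Σ(r_i+r_j)·cross = 12284.7500 → first moment M = |Σ|/6 = 2047.4583
R_c = M/A = 2047.4583/272.0000 = 7.5274 mm
θ = 288° = 5.026548 rad
V = θ·R_c·A = 5.026548·7.5274·272.0000 = 10291.648 mm³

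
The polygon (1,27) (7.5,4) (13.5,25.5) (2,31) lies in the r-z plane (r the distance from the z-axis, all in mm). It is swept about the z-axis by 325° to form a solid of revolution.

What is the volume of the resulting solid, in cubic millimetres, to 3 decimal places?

Profile (r,z), 4 vertices: (1,27) (7.5,4) (13.5,25.5) (2,31)
edge 0: (1,27)→(7.5,4)  cross = 1·4 − 7.5·27 = -198.5000; (r_i+r_j)·cross = 8.5·-198.5000 = -1687.2500
edge 1: (7.5,4)→(13.5,25.5)  cross = 7.5·25.5 − 13.5·4 = 137.2500; (r_i+r_j)·cross = 21·137.2500 = 2882.2500
edge 2: (13.5,25.5)→(2,31)  cross = 13.5·31 − 2·25.5 = 367.5000; (r_i+r_j)·cross = 15.5·367.5000 = 5696.2500
edge 3: (2,31)→(1,27)  cross = 2·27 − 1·31 = 23.0000; (r_i+r_j)·cross = 3·23.0000 = 69.0000
Σcross = 329.2500 → A = |Σcross|/2 = 164.6250 mm²
Σ(r_i+r_j)·cross = 6960.2500 → first moment M = |Σ|/6 = 1160.0417
R_c = M/A = 1160.0417/164.6250 = 7.0466 mm
θ = 325° = 5.672320 rad
V = θ·R_c·A = 5.672320·7.0466·164.6250 = 6580.128 mm³

Volume = 6580.128 mm³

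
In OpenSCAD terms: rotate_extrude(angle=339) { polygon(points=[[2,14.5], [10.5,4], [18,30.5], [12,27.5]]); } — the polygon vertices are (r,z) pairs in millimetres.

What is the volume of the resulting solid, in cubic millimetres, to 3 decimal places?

Profile (r,z), 4 vertices: (2,14.5) (10.5,4) (18,30.5) (12,27.5)
edge 0: (2,14.5)→(10.5,4)  cross = 2·4 − 10.5·14.5 = -144.2500; (r_i+r_j)·cross = 12.5·-144.2500 = -1803.1250
edge 1: (10.5,4)→(18,30.5)  cross = 10.5·30.5 − 18·4 = 248.2500; (r_i+r_j)·cross = 28.5·248.2500 = 7075.1250
edge 2: (18,30.5)→(12,27.5)  cross = 18·27.5 − 12·30.5 = 129.0000; (r_i+r_j)·cross = 30·129.0000 = 3870.0000
edge 3: (12,27.5)→(2,14.5)  cross = 12·14.5 − 2·27.5 = 119.0000; (r_i+r_j)·cross = 14·119.0000 = 1666.0000
Σcross = 352.0000 → A = |Σcross|/2 = 176.0000 mm²
Σ(r_i+r_j)·cross = 10808.0000 → first moment M = |Σ|/6 = 1801.3333
R_c = M/A = 1801.3333/176.0000 = 10.2348 mm
θ = 339° = 5.916666 rad
V = θ·R_c·A = 5.916666·10.2348·176.0000 = 10657.888 mm³

Volume = 10657.888 mm³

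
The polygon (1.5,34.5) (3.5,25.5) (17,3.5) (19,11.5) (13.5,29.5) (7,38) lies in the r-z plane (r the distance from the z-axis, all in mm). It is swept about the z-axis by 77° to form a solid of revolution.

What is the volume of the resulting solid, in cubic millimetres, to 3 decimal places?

Volume = 3722.165 mm³

Profile (r,z), 6 vertices: (1.5,34.5) (3.5,25.5) (17,3.5) (19,11.5) (13.5,29.5) (7,38)
edge 0: (1.5,34.5)→(3.5,25.5)  cross = 1.5·25.5 − 3.5·34.5 = -82.5000; (r_i+r_j)·cross = 5·-82.5000 = -412.5000
edge 1: (3.5,25.5)→(17,3.5)  cross = 3.5·3.5 − 17·25.5 = -421.2500; (r_i+r_j)·cross = 20.5·-421.2500 = -8635.6250
edge 2: (17,3.5)→(19,11.5)  cross = 17·11.5 − 19·3.5 = 129.0000; (r_i+r_j)·cross = 36·129.0000 = 4644.0000
edge 3: (19,11.5)→(13.5,29.5)  cross = 19·29.5 − 13.5·11.5 = 405.2500; (r_i+r_j)·cross = 32.5·405.2500 = 13170.6250
edge 4: (13.5,29.5)→(7,38)  cross = 13.5·38 − 7·29.5 = 306.5000; (r_i+r_j)·cross = 20.5·306.5000 = 6283.2500
edge 5: (7,38)→(1.5,34.5)  cross = 7·34.5 − 1.5·38 = 184.5000; (r_i+r_j)·cross = 8.5·184.5000 = 1568.2500
Σcross = 521.5000 → A = |Σcross|/2 = 260.7500 mm²
Σ(r_i+r_j)·cross = 16618.0000 → first moment M = |Σ|/6 = 2769.6667
R_c = M/A = 2769.6667/260.7500 = 10.6219 mm
θ = 77° = 1.343904 rad
V = θ·R_c·A = 1.343904·10.6219·260.7500 = 3722.165 mm³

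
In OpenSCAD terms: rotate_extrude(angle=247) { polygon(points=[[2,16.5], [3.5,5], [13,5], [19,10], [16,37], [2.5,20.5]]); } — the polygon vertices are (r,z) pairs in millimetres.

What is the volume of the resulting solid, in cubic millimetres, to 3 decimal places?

Profile (r,z), 6 vertices: (2,16.5) (3.5,5) (13,5) (19,10) (16,37) (2.5,20.5)
edge 0: (2,16.5)→(3.5,5)  cross = 2·5 − 3.5·16.5 = -47.7500; (r_i+r_j)·cross = 5.5·-47.7500 = -262.6250
edge 1: (3.5,5)→(13,5)  cross = 3.5·5 − 13·5 = -47.5000; (r_i+r_j)·cross = 16.5·-47.5000 = -783.7500
edge 2: (13,5)→(19,10)  cross = 13·10 − 19·5 = 35.0000; (r_i+r_j)·cross = 32·35.0000 = 1120.0000
edge 3: (19,10)→(16,37)  cross = 19·37 − 16·10 = 543.0000; (r_i+r_j)·cross = 35·543.0000 = 19005.0000
edge 4: (16,37)→(2.5,20.5)  cross = 16·20.5 − 2.5·37 = 235.5000; (r_i+r_j)·cross = 18.5·235.5000 = 4356.7500
edge 5: (2.5,20.5)→(2,16.5)  cross = 2.5·16.5 − 2·20.5 = 0.2500; (r_i+r_j)·cross = 4.5·0.2500 = 1.1250
Σcross = 718.5000 → A = |Σcross|/2 = 359.2500 mm²
Σ(r_i+r_j)·cross = 23436.5000 → first moment M = |Σ|/6 = 3906.0833
R_c = M/A = 3906.0833/359.2500 = 10.8729 mm
θ = 247° = 4.310963 rad
V = θ·R_c·A = 4.310963·10.8729·359.2500 = 16838.982 mm³

Volume = 16838.982 mm³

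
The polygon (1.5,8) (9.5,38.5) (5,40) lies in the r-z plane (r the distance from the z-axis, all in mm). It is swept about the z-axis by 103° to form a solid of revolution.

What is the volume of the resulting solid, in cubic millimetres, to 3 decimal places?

Volume = 715.480 mm³

Profile (r,z), 3 vertices: (1.5,8) (9.5,38.5) (5,40)
edge 0: (1.5,8)→(9.5,38.5)  cross = 1.5·38.5 − 9.5·8 = -18.2500; (r_i+r_j)·cross = 11·-18.2500 = -200.7500
edge 1: (9.5,38.5)→(5,40)  cross = 9.5·40 − 5·38.5 = 187.5000; (r_i+r_j)·cross = 14.5·187.5000 = 2718.7500
edge 2: (5,40)→(1.5,8)  cross = 5·8 − 1.5·40 = -20.0000; (r_i+r_j)·cross = 6.5·-20.0000 = -130.0000
Σcross = 149.2500 → A = |Σcross|/2 = 74.6250 mm²
Σ(r_i+r_j)·cross = 2388.0000 → first moment M = |Σ|/6 = 398.0000
R_c = M/A = 398.0000/74.6250 = 5.3333 mm
θ = 103° = 1.797689 rad
V = θ·R_c·A = 1.797689·5.3333·74.6250 = 715.480 mm³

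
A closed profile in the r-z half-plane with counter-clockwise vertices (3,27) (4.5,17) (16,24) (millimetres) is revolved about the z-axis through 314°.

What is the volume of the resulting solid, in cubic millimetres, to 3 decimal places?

Profile (r,z), 3 vertices: (3,27) (4.5,17) (16,24)
edge 0: (3,27)→(4.5,17)  cross = 3·17 − 4.5·27 = -70.5000; (r_i+r_j)·cross = 7.5·-70.5000 = -528.7500
edge 1: (4.5,17)→(16,24)  cross = 4.5·24 − 16·17 = -164.0000; (r_i+r_j)·cross = 20.5·-164.0000 = -3362.0000
edge 2: (16,24)→(3,27)  cross = 16·27 − 3·24 = 360.0000; (r_i+r_j)·cross = 19·360.0000 = 6840.0000
Σcross = 125.5000 → A = |Σcross|/2 = 62.7500 mm²
Σ(r_i+r_j)·cross = 2949.2500 → first moment M = |Σ|/6 = 491.5417
R_c = M/A = 491.5417/62.7500 = 7.8333 mm
θ = 314° = 5.480334 rad
V = θ·R_c·A = 5.480334·7.8333·62.7500 = 2693.812 mm³

Volume = 2693.812 mm³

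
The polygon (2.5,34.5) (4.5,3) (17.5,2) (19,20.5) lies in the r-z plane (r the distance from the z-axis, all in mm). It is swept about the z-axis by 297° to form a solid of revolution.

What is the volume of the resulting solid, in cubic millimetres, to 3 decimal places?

Volume = 19617.872 mm³

Profile (r,z), 4 vertices: (2.5,34.5) (4.5,3) (17.5,2) (19,20.5)
edge 0: (2.5,34.5)→(4.5,3)  cross = 2.5·3 − 4.5·34.5 = -147.7500; (r_i+r_j)·cross = 7·-147.7500 = -1034.2500
edge 1: (4.5,3)→(17.5,2)  cross = 4.5·2 − 17.5·3 = -43.5000; (r_i+r_j)·cross = 22·-43.5000 = -957.0000
edge 2: (17.5,2)→(19,20.5)  cross = 17.5·20.5 − 19·2 = 320.7500; (r_i+r_j)·cross = 36.5·320.7500 = 11707.3750
edge 3: (19,20.5)→(2.5,34.5)  cross = 19·34.5 − 2.5·20.5 = 604.2500; (r_i+r_j)·cross = 21.5·604.2500 = 12991.3750
Σcross = 733.7500 → A = |Σcross|/2 = 366.8750 mm²
Σ(r_i+r_j)·cross = 22707.5000 → first moment M = |Σ|/6 = 3784.5833
R_c = M/A = 3784.5833/366.8750 = 10.3157 mm
θ = 297° = 5.183628 rad
V = θ·R_c·A = 5.183628·10.3157·366.8750 = 19617.872 mm³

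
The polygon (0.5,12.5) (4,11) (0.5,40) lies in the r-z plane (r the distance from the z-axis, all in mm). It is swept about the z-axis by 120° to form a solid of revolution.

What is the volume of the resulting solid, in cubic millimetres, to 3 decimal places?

Volume = 167.988 mm³

Profile (r,z), 3 vertices: (0.5,12.5) (4,11) (0.5,40)
edge 0: (0.5,12.5)→(4,11)  cross = 0.5·11 − 4·12.5 = -44.5000; (r_i+r_j)·cross = 4.5·-44.5000 = -200.2500
edge 1: (4,11)→(0.5,40)  cross = 4·40 − 0.5·11 = 154.5000; (r_i+r_j)·cross = 4.5·154.5000 = 695.2500
edge 2: (0.5,40)→(0.5,12.5)  cross = 0.5·12.5 − 0.5·40 = -13.7500; (r_i+r_j)·cross = 1·-13.7500 = -13.7500
Σcross = 96.2500 → A = |Σcross|/2 = 48.1250 mm²
Σ(r_i+r_j)·cross = 481.2500 → first moment M = |Σ|/6 = 80.2083
R_c = M/A = 80.2083/48.1250 = 1.6667 mm
θ = 120° = 2.094395 rad
V = θ·R_c·A = 2.094395·1.6667·48.1250 = 167.988 mm³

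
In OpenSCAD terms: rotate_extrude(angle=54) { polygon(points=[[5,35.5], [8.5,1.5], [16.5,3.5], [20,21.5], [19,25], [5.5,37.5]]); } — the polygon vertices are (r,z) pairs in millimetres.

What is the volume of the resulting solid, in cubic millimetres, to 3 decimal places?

Volume = 3814.424 mm³

Profile (r,z), 6 vertices: (5,35.5) (8.5,1.5) (16.5,3.5) (20,21.5) (19,25) (5.5,37.5)
edge 0: (5,35.5)→(8.5,1.5)  cross = 5·1.5 − 8.5·35.5 = -294.2500; (r_i+r_j)·cross = 13.5·-294.2500 = -3972.3750
edge 1: (8.5,1.5)→(16.5,3.5)  cross = 8.5·3.5 − 16.5·1.5 = 5.0000; (r_i+r_j)·cross = 25·5.0000 = 125.0000
edge 2: (16.5,3.5)→(20,21.5)  cross = 16.5·21.5 − 20·3.5 = 284.7500; (r_i+r_j)·cross = 36.5·284.7500 = 10393.3750
edge 3: (20,21.5)→(19,25)  cross = 20·25 − 19·21.5 = 91.5000; (r_i+r_j)·cross = 39·91.5000 = 3568.5000
edge 4: (19,25)→(5.5,37.5)  cross = 19·37.5 − 5.5·25 = 575.0000; (r_i+r_j)·cross = 24.5·575.0000 = 14087.5000
edge 5: (5.5,37.5)→(5,35.5)  cross = 5.5·35.5 − 5·37.5 = 7.7500; (r_i+r_j)·cross = 10.5·7.7500 = 81.3750
Σcross = 669.7500 → A = |Σcross|/2 = 334.8750 mm²
Σ(r_i+r_j)·cross = 24283.3750 → first moment M = |Σ|/6 = 4047.2292
R_c = M/A = 4047.2292/334.8750 = 12.0858 mm
θ = 54° = 0.942478 rad
V = θ·R_c·A = 0.942478·12.0858·334.8750 = 3814.424 mm³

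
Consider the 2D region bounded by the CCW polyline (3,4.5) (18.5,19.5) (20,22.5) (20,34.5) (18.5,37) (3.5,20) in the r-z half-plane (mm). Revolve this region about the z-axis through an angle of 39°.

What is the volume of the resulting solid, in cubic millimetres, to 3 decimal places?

Profile (r,z), 6 vertices: (3,4.5) (18.5,19.5) (20,22.5) (20,34.5) (18.5,37) (3.5,20)
edge 0: (3,4.5)→(18.5,19.5)  cross = 3·19.5 − 18.5·4.5 = -24.7500; (r_i+r_j)·cross = 21.5·-24.7500 = -532.1250
edge 1: (18.5,19.5)→(20,22.5)  cross = 18.5·22.5 − 20·19.5 = 26.2500; (r_i+r_j)·cross = 38.5·26.2500 = 1010.6250
edge 2: (20,22.5)→(20,34.5)  cross = 20·34.5 − 20·22.5 = 240.0000; (r_i+r_j)·cross = 40·240.0000 = 9600.0000
edge 3: (20,34.5)→(18.5,37)  cross = 20·37 − 18.5·34.5 = 101.7500; (r_i+r_j)·cross = 38.5·101.7500 = 3917.3750
edge 4: (18.5,37)→(3.5,20)  cross = 18.5·20 − 3.5·37 = 240.5000; (r_i+r_j)·cross = 22·240.5000 = 5291.0000
edge 5: (3.5,20)→(3,4.5)  cross = 3.5·4.5 − 3·20 = -44.2500; (r_i+r_j)·cross = 6.5·-44.2500 = -287.6250
Σcross = 539.5000 → A = |Σcross|/2 = 269.7500 mm²
Σ(r_i+r_j)·cross = 18999.2500 → first moment M = |Σ|/6 = 3166.5417
R_c = M/A = 3166.5417/269.7500 = 11.7388 mm
θ = 39° = 0.680678 rad
V = θ·R_c·A = 0.680678·11.7388·269.7500 = 2155.397 mm³

Volume = 2155.397 mm³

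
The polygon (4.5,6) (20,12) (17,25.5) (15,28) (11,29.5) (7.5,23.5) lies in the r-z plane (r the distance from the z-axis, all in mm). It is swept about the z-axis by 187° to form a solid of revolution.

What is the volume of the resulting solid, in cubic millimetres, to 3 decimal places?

Profile (r,z), 6 vertices: (4.5,6) (20,12) (17,25.5) (15,28) (11,29.5) (7.5,23.5)
edge 0: (4.5,6)→(20,12)  cross = 4.5·12 − 20·6 = -66.0000; (r_i+r_j)·cross = 24.5·-66.0000 = -1617.0000
edge 1: (20,12)→(17,25.5)  cross = 20·25.5 − 17·12 = 306.0000; (r_i+r_j)·cross = 37·306.0000 = 11322.0000
edge 2: (17,25.5)→(15,28)  cross = 17·28 − 15·25.5 = 93.5000; (r_i+r_j)·cross = 32·93.5000 = 2992.0000
edge 3: (15,28)→(11,29.5)  cross = 15·29.5 − 11·28 = 134.5000; (r_i+r_j)·cross = 26·134.5000 = 3497.0000
edge 4: (11,29.5)→(7.5,23.5)  cross = 11·23.5 − 7.5·29.5 = 37.2500; (r_i+r_j)·cross = 18.5·37.2500 = 689.1250
edge 5: (7.5,23.5)→(4.5,6)  cross = 7.5·6 − 4.5·23.5 = -60.7500; (r_i+r_j)·cross = 12·-60.7500 = -729.0000
Σcross = 444.5000 → A = |Σcross|/2 = 222.2500 mm²
Σ(r_i+r_j)·cross = 16154.1250 → first moment M = |Σ|/6 = 2692.3542
R_c = M/A = 2692.3542/222.2500 = 12.1141 mm
θ = 187° = 3.263766 rad
V = θ·R_c·A = 3.263766·12.1141·222.2500 = 8787.213 mm³

Volume = 8787.213 mm³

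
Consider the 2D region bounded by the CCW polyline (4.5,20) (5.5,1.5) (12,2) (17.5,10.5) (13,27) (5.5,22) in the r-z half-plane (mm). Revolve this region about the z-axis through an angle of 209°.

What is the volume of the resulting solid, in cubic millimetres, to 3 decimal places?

Volume = 8773.570 mm³

Profile (r,z), 6 vertices: (4.5,20) (5.5,1.5) (12,2) (17.5,10.5) (13,27) (5.5,22)
edge 0: (4.5,20)→(5.5,1.5)  cross = 4.5·1.5 − 5.5·20 = -103.2500; (r_i+r_j)·cross = 10·-103.2500 = -1032.5000
edge 1: (5.5,1.5)→(12,2)  cross = 5.5·2 − 12·1.5 = -7.0000; (r_i+r_j)·cross = 17.5·-7.0000 = -122.5000
edge 2: (12,2)→(17.5,10.5)  cross = 12·10.5 − 17.5·2 = 91.0000; (r_i+r_j)·cross = 29.5·91.0000 = 2684.5000
edge 3: (17.5,10.5)→(13,27)  cross = 17.5·27 − 13·10.5 = 336.0000; (r_i+r_j)·cross = 30.5·336.0000 = 10248.0000
edge 4: (13,27)→(5.5,22)  cross = 13·22 − 5.5·27 = 137.5000; (r_i+r_j)·cross = 18.5·137.5000 = 2543.7500
edge 5: (5.5,22)→(4.5,20)  cross = 5.5·20 − 4.5·22 = 11.0000; (r_i+r_j)·cross = 10·11.0000 = 110.0000
Σcross = 465.2500 → A = |Σcross|/2 = 232.6250 mm²
Σ(r_i+r_j)·cross = 14431.2500 → first moment M = |Σ|/6 = 2405.2083
R_c = M/A = 2405.2083/232.6250 = 10.3394 mm
θ = 209° = 3.647738 rad
V = θ·R_c·A = 3.647738·10.3394·232.6250 = 8773.570 mm³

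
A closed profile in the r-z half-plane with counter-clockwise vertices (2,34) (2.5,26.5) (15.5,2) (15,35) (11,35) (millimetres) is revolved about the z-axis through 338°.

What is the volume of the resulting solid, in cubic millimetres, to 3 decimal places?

Profile (r,z), 5 vertices: (2,34) (2.5,26.5) (15.5,2) (15,35) (11,35)
edge 0: (2,34)→(2.5,26.5)  cross = 2·26.5 − 2.5·34 = -32.0000; (r_i+r_j)·cross = 4.5·-32.0000 = -144.0000
edge 1: (2.5,26.5)→(15.5,2)  cross = 2.5·2 − 15.5·26.5 = -405.7500; (r_i+r_j)·cross = 18·-405.7500 = -7303.5000
edge 2: (15.5,2)→(15,35)  cross = 15.5·35 − 15·2 = 512.5000; (r_i+r_j)·cross = 30.5·512.5000 = 15631.2500
edge 3: (15,35)→(11,35)  cross = 15·35 − 11·35 = 140.0000; (r_i+r_j)·cross = 26·140.0000 = 3640.0000
edge 4: (11,35)→(2,34)  cross = 11·34 − 2·35 = 304.0000; (r_i+r_j)·cross = 13·304.0000 = 3952.0000
Σcross = 518.7500 → A = |Σcross|/2 = 259.3750 mm²
Σ(r_i+r_j)·cross = 15775.7500 → first moment M = |Σ|/6 = 2629.2917
R_c = M/A = 2629.2917/259.3750 = 10.1370 mm
θ = 338° = 5.899213 rad
V = θ·R_c·A = 5.899213·10.1370·259.3750 = 15510.751 mm³

Volume = 15510.751 mm³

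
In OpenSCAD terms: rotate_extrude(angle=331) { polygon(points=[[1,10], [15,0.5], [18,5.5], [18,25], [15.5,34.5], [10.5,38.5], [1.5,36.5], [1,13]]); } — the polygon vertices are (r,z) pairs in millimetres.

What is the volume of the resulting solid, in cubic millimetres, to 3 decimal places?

Volume = 29314.866 mm³

Profile (r,z), 8 vertices: (1,10) (15,0.5) (18,5.5) (18,25) (15.5,34.5) (10.5,38.5) (1.5,36.5) (1,13)
edge 0: (1,10)→(15,0.5)  cross = 1·0.5 − 15·10 = -149.5000; (r_i+r_j)·cross = 16·-149.5000 = -2392.0000
edge 1: (15,0.5)→(18,5.5)  cross = 15·5.5 − 18·0.5 = 73.5000; (r_i+r_j)·cross = 33·73.5000 = 2425.5000
edge 2: (18,5.5)→(18,25)  cross = 18·25 − 18·5.5 = 351.0000; (r_i+r_j)·cross = 36·351.0000 = 12636.0000
edge 3: (18,25)→(15.5,34.5)  cross = 18·34.5 − 15.5·25 = 233.5000; (r_i+r_j)·cross = 33.5·233.5000 = 7822.2500
edge 4: (15.5,34.5)→(10.5,38.5)  cross = 15.5·38.5 − 10.5·34.5 = 234.5000; (r_i+r_j)·cross = 26·234.5000 = 6097.0000
edge 5: (10.5,38.5)→(1.5,36.5)  cross = 10.5·36.5 − 1.5·38.5 = 325.5000; (r_i+r_j)·cross = 12·325.5000 = 3906.0000
edge 6: (1.5,36.5)→(1,13)  cross = 1.5·13 − 1·36.5 = -17.0000; (r_i+r_j)·cross = 2.5·-17.0000 = -42.5000
edge 7: (1,13)→(1,10)  cross = 1·10 − 1·13 = -3.0000; (r_i+r_j)·cross = 2·-3.0000 = -6.0000
Σcross = 1048.5000 → A = |Σcross|/2 = 524.2500 mm²
Σ(r_i+r_j)·cross = 30446.2500 → first moment M = |Σ|/6 = 5074.3750
R_c = M/A = 5074.3750/524.2500 = 9.6793 mm
θ = 331° = 5.777040 rad
V = θ·R_c·A = 5.777040·9.6793·524.2500 = 29314.866 mm³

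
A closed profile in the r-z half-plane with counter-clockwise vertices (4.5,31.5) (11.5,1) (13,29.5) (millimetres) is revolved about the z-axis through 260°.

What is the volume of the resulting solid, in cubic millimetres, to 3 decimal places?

Profile (r,z), 3 vertices: (4.5,31.5) (11.5,1) (13,29.5)
edge 0: (4.5,31.5)→(11.5,1)  cross = 4.5·1 − 11.5·31.5 = -357.7500; (r_i+r_j)·cross = 16·-357.7500 = -5724.0000
edge 1: (11.5,1)→(13,29.5)  cross = 11.5·29.5 − 13·1 = 326.2500; (r_i+r_j)·cross = 24.5·326.2500 = 7993.1250
edge 2: (13,29.5)→(4.5,31.5)  cross = 13·31.5 − 4.5·29.5 = 276.7500; (r_i+r_j)·cross = 17.5·276.7500 = 4843.1250
Σcross = 245.2500 → A = |Σcross|/2 = 122.6250 mm²
Σ(r_i+r_j)·cross = 7112.2500 → first moment M = |Σ|/6 = 1185.3750
R_c = M/A = 1185.3750/122.6250 = 9.6667 mm
θ = 260° = 4.537856 rad
V = θ·R_c·A = 4.537856·9.6667·122.6250 = 5379.061 mm³

Volume = 5379.061 mm³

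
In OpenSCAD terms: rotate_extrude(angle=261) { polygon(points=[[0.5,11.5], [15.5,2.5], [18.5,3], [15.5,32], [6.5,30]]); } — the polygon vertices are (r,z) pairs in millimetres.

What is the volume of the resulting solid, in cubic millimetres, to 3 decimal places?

Volume = 16547.731 mm³

Profile (r,z), 5 vertices: (0.5,11.5) (15.5,2.5) (18.5,3) (15.5,32) (6.5,30)
edge 0: (0.5,11.5)→(15.5,2.5)  cross = 0.5·2.5 − 15.5·11.5 = -177.0000; (r_i+r_j)·cross = 16·-177.0000 = -2832.0000
edge 1: (15.5,2.5)→(18.5,3)  cross = 15.5·3 − 18.5·2.5 = 0.2500; (r_i+r_j)·cross = 34·0.2500 = 8.5000
edge 2: (18.5,3)→(15.5,32)  cross = 18.5·32 − 15.5·3 = 545.5000; (r_i+r_j)·cross = 34·545.5000 = 18547.0000
edge 3: (15.5,32)→(6.5,30)  cross = 15.5·30 − 6.5·32 = 257.0000; (r_i+r_j)·cross = 22·257.0000 = 5654.0000
edge 4: (6.5,30)→(0.5,11.5)  cross = 6.5·11.5 − 0.5·30 = 59.7500; (r_i+r_j)·cross = 7·59.7500 = 418.2500
Σcross = 685.5000 → A = |Σcross|/2 = 342.7500 mm²
Σ(r_i+r_j)·cross = 21795.7500 → first moment M = |Σ|/6 = 3632.6250
R_c = M/A = 3632.6250/342.7500 = 10.5985 mm
θ = 261° = 4.555309 rad
V = θ·R_c·A = 4.555309·10.5985·342.7500 = 16547.731 mm³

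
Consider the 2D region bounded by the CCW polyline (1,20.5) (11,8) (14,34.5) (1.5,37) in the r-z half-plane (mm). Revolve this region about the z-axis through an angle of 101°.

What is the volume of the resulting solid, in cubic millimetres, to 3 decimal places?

Profile (r,z), 4 vertices: (1,20.5) (11,8) (14,34.5) (1.5,37)
edge 0: (1,20.5)→(11,8)  cross = 1·8 − 11·20.5 = -217.5000; (r_i+r_j)·cross = 12·-217.5000 = -2610.0000
edge 1: (11,8)→(14,34.5)  cross = 11·34.5 − 14·8 = 267.5000; (r_i+r_j)·cross = 25·267.5000 = 6687.5000
edge 2: (14,34.5)→(1.5,37)  cross = 14·37 − 1.5·34.5 = 466.2500; (r_i+r_j)·cross = 15.5·466.2500 = 7226.8750
edge 3: (1.5,37)→(1,20.5)  cross = 1.5·20.5 − 1·37 = -6.2500; (r_i+r_j)·cross = 2.5·-6.2500 = -15.6250
Σcross = 510.0000 → A = |Σcross|/2 = 255.0000 mm²
Σ(r_i+r_j)·cross = 11288.7500 → first moment M = |Σ|/6 = 1881.4583
R_c = M/A = 1881.4583/255.0000 = 7.3783 mm
θ = 101° = 1.762783 rad
V = θ·R_c·A = 1.762783·7.3783·255.0000 = 3316.602 mm³

Volume = 3316.602 mm³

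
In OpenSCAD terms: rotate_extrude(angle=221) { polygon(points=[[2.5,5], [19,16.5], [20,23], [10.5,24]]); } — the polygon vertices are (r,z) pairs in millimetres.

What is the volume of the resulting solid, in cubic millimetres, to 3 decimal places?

Profile (r,z), 4 vertices: (2.5,5) (19,16.5) (20,23) (10.5,24)
edge 0: (2.5,5)→(19,16.5)  cross = 2.5·16.5 − 19·5 = -53.7500; (r_i+r_j)·cross = 21.5·-53.7500 = -1155.6250
edge 1: (19,16.5)→(20,23)  cross = 19·23 − 20·16.5 = 107.0000; (r_i+r_j)·cross = 39·107.0000 = 4173.0000
edge 2: (20,23)→(10.5,24)  cross = 20·24 − 10.5·23 = 238.5000; (r_i+r_j)·cross = 30.5·238.5000 = 7274.2500
edge 3: (10.5,24)→(2.5,5)  cross = 10.5·5 − 2.5·24 = -7.5000; (r_i+r_j)·cross = 13·-7.5000 = -97.5000
Σcross = 284.2500 → A = |Σcross|/2 = 142.1250 mm²
Σ(r_i+r_j)·cross = 10194.1250 → first moment M = |Σ|/6 = 1699.0208
R_c = M/A = 1699.0208/142.1250 = 11.9544 mm
θ = 221° = 3.857178 rad
V = θ·R_c·A = 3.857178·11.9544·142.1250 = 6553.425 mm³

Volume = 6553.425 mm³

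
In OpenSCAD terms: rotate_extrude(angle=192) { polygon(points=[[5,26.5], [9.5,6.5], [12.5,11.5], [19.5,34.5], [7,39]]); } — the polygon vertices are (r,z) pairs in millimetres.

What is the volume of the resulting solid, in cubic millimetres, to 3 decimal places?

Profile (r,z), 5 vertices: (5,26.5) (9.5,6.5) (12.5,11.5) (19.5,34.5) (7,39)
edge 0: (5,26.5)→(9.5,6.5)  cross = 5·6.5 − 9.5·26.5 = -219.2500; (r_i+r_j)·cross = 14.5·-219.2500 = -3179.1250
edge 1: (9.5,6.5)→(12.5,11.5)  cross = 9.5·11.5 − 12.5·6.5 = 28.0000; (r_i+r_j)·cross = 22·28.0000 = 616.0000
edge 2: (12.5,11.5)→(19.5,34.5)  cross = 12.5·34.5 − 19.5·11.5 = 207.0000; (r_i+r_j)·cross = 32·207.0000 = 6624.0000
edge 3: (19.5,34.5)→(7,39)  cross = 19.5·39 − 7·34.5 = 519.0000; (r_i+r_j)·cross = 26.5·519.0000 = 13753.5000
edge 4: (7,39)→(5,26.5)  cross = 7·26.5 − 5·39 = -9.5000; (r_i+r_j)·cross = 12·-9.5000 = -114.0000
Σcross = 525.2500 → A = |Σcross|/2 = 262.6250 mm²
Σ(r_i+r_j)·cross = 17700.3750 → first moment M = |Σ|/6 = 2950.0625
R_c = M/A = 2950.0625/262.6250 = 11.2330 mm
θ = 192° = 3.351032 rad
V = θ·R_c·A = 3.351032·11.2330·262.6250 = 9885.754 mm³

Volume = 9885.754 mm³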